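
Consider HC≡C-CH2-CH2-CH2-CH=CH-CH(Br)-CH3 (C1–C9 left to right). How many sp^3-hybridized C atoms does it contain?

C1: sp
C2: sp
C3: sp3 ✓
C4: sp3 ✓
C5: sp3 ✓
C6: sp2
C7: sp2
C8: sp3 ✓
C9: sp3 ✓
C3, C4, C5, C8, C9 → 5 sp3 carbons.

5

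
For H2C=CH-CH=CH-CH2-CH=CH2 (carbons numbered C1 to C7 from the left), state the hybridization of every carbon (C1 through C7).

C1 sp2, C2 sp2, C3 sp2, C4 sp2, C5 sp3, C6 sp2, C7 sp2

C1: 3 σ bonds, plus one π bond; 3 regions of electron density → sp2.
C2 (3 σ bonds, plus one π bond) has steric number 3: sp2.
C3 has 3 σ bonds, plus one π bond: steric number 3 → sp2.
C4 (3 σ bonds, plus one π bond) has steric number 3: sp2.
C5: 4 σ bonds; 4 regions of electron density → sp3.
C6: 3 σ bonds, plus one π bond; 3 regions of electron density → sp2.
C7 is sp2: 3 σ bonds, plus one π bond, 3 electron-density regions.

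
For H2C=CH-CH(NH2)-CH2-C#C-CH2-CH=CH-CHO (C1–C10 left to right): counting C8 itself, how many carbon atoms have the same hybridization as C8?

C8 is sp2 (one π bond).
C1: sp2 ✓
C2: sp2 ✓
C3: sp3
C4: sp3
C5: sp
C6: sp
C7: sp3
C8: sp2 ✓
C9: sp2 ✓
C10: sp2 ✓
5 carbons are sp2.

5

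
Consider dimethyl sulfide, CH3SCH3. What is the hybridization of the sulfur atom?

The sulfur atom — 2 σ bonds and 2 lone pairs. Steric number 4, so sp3.

sp^3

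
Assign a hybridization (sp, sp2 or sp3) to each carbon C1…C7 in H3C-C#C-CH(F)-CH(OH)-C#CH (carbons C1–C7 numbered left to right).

C1 sp3, C2 sp, C3 sp, C4 sp3, C5 sp3, C6 sp, C7 sp

C1: 4 σ bonds; 4 regions of electron density → sp3.
C2 (2 σ bonds, plus two π bonds) has steric number 2: sp.
C3 — 2 σ bonds, plus two π bonds. Steric number 2, so sp.
C4 is sp3: 4 σ bonds, 4 electron-density regions.
C5 carries 4 σ bonds, giving a steric number of 4, so it is sp3.
C6: 2 σ bonds, plus two π bonds — 2 electron domains, sp.
C7 carries 2 σ bonds, plus two π bonds, giving a steric number of 2, so it is sp.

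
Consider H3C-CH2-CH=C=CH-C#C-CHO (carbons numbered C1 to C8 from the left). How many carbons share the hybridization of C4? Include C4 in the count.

C4 is sp (two π bonds).
C1: sp3
C2: sp3
C3: sp2
C4: sp ✓
C5: sp2
C6: sp ✓
C7: sp ✓
C8: sp2
3 carbons are sp.

3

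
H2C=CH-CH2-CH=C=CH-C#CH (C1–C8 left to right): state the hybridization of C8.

C8: 2 σ bonds, plus two π bonds — 2 electron domains, sp.

sp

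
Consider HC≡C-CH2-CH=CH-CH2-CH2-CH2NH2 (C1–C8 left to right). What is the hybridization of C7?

C7 carries 4 σ bonds, giving a steric number of 4, so it is sp3.

sp^3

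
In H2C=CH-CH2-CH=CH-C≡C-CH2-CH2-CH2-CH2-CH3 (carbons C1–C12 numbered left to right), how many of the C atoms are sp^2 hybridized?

C1: sp2 ✓
C2: sp2 ✓
C3: sp3
C4: sp2 ✓
C5: sp2 ✓
C6: sp
C7: sp
C8: sp3
C9: sp3
C10: sp3
C11: sp3
C12: sp3
C1, C2, C4, C5 → 4 sp2 carbons.

4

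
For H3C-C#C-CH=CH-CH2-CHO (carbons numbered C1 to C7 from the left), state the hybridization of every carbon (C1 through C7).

C1 — 4 σ bonds. Steric number 4, so sp3.
C2: 2 σ bonds, plus two π bonds; 2 regions of electron density → sp.
C3 (2 σ bonds, plus two π bonds) has steric number 2: sp.
C4 (3 σ bonds, plus one π bond) has steric number 3: sp2.
C5 — 3 σ bonds, plus one π bond. Steric number 3, so sp2.
C6 carries 4 σ bonds, giving a steric number of 4, so it is sp3.
C7: 3 σ bonds, plus one π bond — 3 electron domains, sp2.

C1 sp3, C2 sp, C3 sp, C4 sp2, C5 sp2, C6 sp3, C7 sp2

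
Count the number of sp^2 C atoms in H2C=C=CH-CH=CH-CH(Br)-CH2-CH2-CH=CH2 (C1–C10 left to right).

C1: sp2 ✓
C2: sp
C3: sp2 ✓
C4: sp2 ✓
C5: sp2 ✓
C6: sp3
C7: sp3
C8: sp3
C9: sp2 ✓
C10: sp2 ✓
C1, C3, C4, C5, C9, C10 → 6 sp2 carbons.

6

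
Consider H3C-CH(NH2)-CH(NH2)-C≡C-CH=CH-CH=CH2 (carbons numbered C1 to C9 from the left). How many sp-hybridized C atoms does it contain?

2

C1: sp3
C2: sp3
C3: sp3
C4: sp ✓
C5: sp ✓
C6: sp2
C7: sp2
C8: sp2
C9: sp2
C4, C5 → 2 sp carbons.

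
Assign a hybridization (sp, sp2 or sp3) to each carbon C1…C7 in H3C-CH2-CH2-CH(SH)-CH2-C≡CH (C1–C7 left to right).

C1 sp3, C2 sp3, C3 sp3, C4 sp3, C5 sp3, C6 sp, C7 sp

C1 — 4 σ bonds. Steric number 4, so sp3.
C2 has 4 σ bonds: steric number 4 → sp3.
C3: 4 σ bonds — 4 electron domains, sp3.
C4: 4 σ bonds; 4 regions of electron density → sp3.
C5: 4 σ bonds; 4 regions of electron density → sp3.
C6 (2 σ bonds, plus two π bonds) has steric number 2: sp.
C7: 2 σ bonds, plus two π bonds; 2 regions of electron density → sp.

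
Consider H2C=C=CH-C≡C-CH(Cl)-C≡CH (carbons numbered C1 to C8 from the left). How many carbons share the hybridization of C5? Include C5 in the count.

5

C5 is sp (two π bonds).
C1: sp2
C2: sp ✓
C3: sp2
C4: sp ✓
C5: sp ✓
C6: sp3
C7: sp ✓
C8: sp ✓
5 carbons are sp.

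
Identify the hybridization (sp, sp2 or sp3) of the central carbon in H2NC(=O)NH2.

sp2

The central carbon: 3 σ bonds, plus one π bond; 3 regions of electron density → sp2.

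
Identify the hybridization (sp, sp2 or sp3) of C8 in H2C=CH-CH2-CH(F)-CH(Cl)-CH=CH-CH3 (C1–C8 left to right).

sp3

C8 (4 σ bonds) has steric number 4: sp3.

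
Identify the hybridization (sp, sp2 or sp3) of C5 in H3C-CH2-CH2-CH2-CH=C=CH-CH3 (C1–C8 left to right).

C5 is sp2: 3 σ bonds, plus one π bond, 3 electron-density regions.

sp^2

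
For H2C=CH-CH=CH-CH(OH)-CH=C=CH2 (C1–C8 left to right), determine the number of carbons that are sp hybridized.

1

C1: sp2
C2: sp2
C3: sp2
C4: sp2
C5: sp3
C6: sp2
C7: sp ✓
C8: sp2
C7 → 1 sp carbon.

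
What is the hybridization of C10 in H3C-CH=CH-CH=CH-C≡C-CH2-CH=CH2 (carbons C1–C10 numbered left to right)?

C10: 3 σ bonds, plus one π bond — 3 electron domains, sp2.

sp²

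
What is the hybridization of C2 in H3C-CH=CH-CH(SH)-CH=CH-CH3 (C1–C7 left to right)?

sp²

C2: 3 σ bonds, plus one π bond — 3 electron domains, sp2.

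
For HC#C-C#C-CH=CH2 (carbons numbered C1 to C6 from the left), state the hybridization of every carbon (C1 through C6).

C1 sp, C2 sp, C3 sp, C4 sp, C5 sp2, C6 sp2

C1 — 2 σ bonds, plus two π bonds. Steric number 2, so sp.
C2 (2 σ bonds, plus two π bonds) has steric number 2: sp.
C3 has 2 σ bonds, plus two π bonds: steric number 2 → sp.
C4 — 2 σ bonds, plus two π bonds. Steric number 2, so sp.
C5 carries 3 σ bonds, plus one π bond, giving a steric number of 3, so it is sp2.
C6: 3 σ bonds, plus one π bond; 3 regions of electron density → sp2.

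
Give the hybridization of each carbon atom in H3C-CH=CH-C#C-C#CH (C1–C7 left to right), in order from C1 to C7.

C1 (4 σ bonds) has steric number 4: sp3.
C2 has 3 σ bonds, plus one π bond: steric number 3 → sp2.
C3 — 3 σ bonds, plus one π bond. Steric number 3, so sp2.
C4: 2 σ bonds, plus two π bonds — 2 electron domains, sp.
C5: 2 σ bonds, plus two π bonds — 2 electron domains, sp.
C6 carries 2 σ bonds, plus two π bonds, giving a steric number of 2, so it is sp.
C7: 2 σ bonds, plus two π bonds — 2 electron domains, sp.

C1 sp3, C2 sp2, C3 sp2, C4 sp, C5 sp, C6 sp, C7 sp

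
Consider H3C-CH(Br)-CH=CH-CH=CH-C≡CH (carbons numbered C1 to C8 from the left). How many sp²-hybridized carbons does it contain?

4

C1: sp3
C2: sp3
C3: sp2 ✓
C4: sp2 ✓
C5: sp2 ✓
C6: sp2 ✓
C7: sp
C8: sp
C3, C4, C5, C6 → 4 sp2 carbons.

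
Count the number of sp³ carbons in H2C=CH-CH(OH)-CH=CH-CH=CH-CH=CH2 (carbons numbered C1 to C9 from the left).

C1: sp2
C2: sp2
C3: sp3 ✓
C4: sp2
C5: sp2
C6: sp2
C7: sp2
C8: sp2
C9: sp2
C3 → 1 sp3 carbon.

1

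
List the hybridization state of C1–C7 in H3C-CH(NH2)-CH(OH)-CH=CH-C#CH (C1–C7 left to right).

C1 sp3, C2 sp3, C3 sp3, C4 sp2, C5 sp2, C6 sp, C7 sp

C1 (4 σ bonds) has steric number 4: sp3.
C2 carries 4 σ bonds, giving a steric number of 4, so it is sp3.
C3 carries 4 σ bonds, giving a steric number of 4, so it is sp3.
C4 (3 σ bonds, plus one π bond) has steric number 3: sp2.
C5 is sp2: 3 σ bonds, plus one π bond, 3 electron-density regions.
C6: 2 σ bonds, plus two π bonds; 2 regions of electron density → sp.
C7 has 2 σ bonds, plus two π bonds: steric number 2 → sp.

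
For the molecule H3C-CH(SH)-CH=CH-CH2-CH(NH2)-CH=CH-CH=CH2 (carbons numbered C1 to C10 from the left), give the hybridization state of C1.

sp^3

C1 — 4 σ bonds. Steric number 4, so sp3.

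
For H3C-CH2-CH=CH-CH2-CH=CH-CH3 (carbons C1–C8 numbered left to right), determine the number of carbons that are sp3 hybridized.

4

C1: sp3 ✓
C2: sp3 ✓
C3: sp2
C4: sp2
C5: sp3 ✓
C6: sp2
C7: sp2
C8: sp3 ✓
C1, C2, C5, C8 → 4 sp3 carbons.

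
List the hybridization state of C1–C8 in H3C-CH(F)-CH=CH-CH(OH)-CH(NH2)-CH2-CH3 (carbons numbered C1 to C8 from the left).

C1 sp3, C2 sp3, C3 sp2, C4 sp2, C5 sp3, C6 sp3, C7 sp3, C8 sp3

C1 is sp3: 4 σ bonds, 4 electron-density regions.
C2 carries 4 σ bonds, giving a steric number of 4, so it is sp3.
C3: 3 σ bonds, plus one π bond; 3 regions of electron density → sp2.
C4: 3 σ bonds, plus one π bond — 3 electron domains, sp2.
C5: 4 σ bonds — 4 electron domains, sp3.
C6: 4 σ bonds; 4 regions of electron density → sp3.
C7 has 4 σ bonds: steric number 4 → sp3.
C8: 4 σ bonds — 4 electron domains, sp3.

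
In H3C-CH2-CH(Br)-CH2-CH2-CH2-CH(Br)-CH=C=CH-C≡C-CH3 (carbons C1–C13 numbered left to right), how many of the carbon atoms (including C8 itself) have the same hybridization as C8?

2

C8 is sp2 (one π bond).
C1: sp3
C2: sp3
C3: sp3
C4: sp3
C5: sp3
C6: sp3
C7: sp3
C8: sp2 ✓
C9: sp
C10: sp2 ✓
C11: sp
C12: sp
C13: sp3
2 carbons are sp2.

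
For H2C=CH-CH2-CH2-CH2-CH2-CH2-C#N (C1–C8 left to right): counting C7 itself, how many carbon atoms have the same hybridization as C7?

5

C7 is sp3 (only σ bonds).
C1: sp2
C2: sp2
C3: sp3 ✓
C4: sp3 ✓
C5: sp3 ✓
C6: sp3 ✓
C7: sp3 ✓
C8: sp
5 carbons are sp3.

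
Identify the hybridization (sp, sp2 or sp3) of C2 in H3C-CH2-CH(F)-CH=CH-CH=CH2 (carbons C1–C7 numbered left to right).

C2: 4 σ bonds; 4 regions of electron density → sp3.

sp³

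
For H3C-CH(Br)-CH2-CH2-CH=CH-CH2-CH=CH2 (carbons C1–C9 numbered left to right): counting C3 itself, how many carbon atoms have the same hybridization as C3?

5

C3 is sp3 (only σ bonds).
C1: sp3 ✓
C2: sp3 ✓
C3: sp3 ✓
C4: sp3 ✓
C5: sp2
C6: sp2
C7: sp3 ✓
C8: sp2
C9: sp2
5 carbons are sp3.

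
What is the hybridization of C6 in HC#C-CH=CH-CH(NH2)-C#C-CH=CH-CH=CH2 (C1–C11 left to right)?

sp

C6: 2 σ bonds, plus two π bonds; 2 regions of electron density → sp.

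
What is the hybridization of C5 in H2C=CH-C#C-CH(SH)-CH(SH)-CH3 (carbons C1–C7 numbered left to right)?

C5: 4 σ bonds; 4 regions of electron density → sp3.

sp^3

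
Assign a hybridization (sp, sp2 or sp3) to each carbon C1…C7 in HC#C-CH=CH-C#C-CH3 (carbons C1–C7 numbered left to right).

C1 has 2 σ bonds, plus two π bonds: steric number 2 → sp.
C2 carries 2 σ bonds, plus two π bonds, giving a steric number of 2, so it is sp.
C3 (3 σ bonds, plus one π bond) has steric number 3: sp2.
C4 carries 3 σ bonds, plus one π bond, giving a steric number of 3, so it is sp2.
C5: 2 σ bonds, plus two π bonds; 2 regions of electron density → sp.
C6 (2 σ bonds, plus two π bonds) has steric number 2: sp.
C7 — 4 σ bonds. Steric number 4, so sp3.

C1 sp, C2 sp, C3 sp2, C4 sp2, C5 sp, C6 sp, C7 sp3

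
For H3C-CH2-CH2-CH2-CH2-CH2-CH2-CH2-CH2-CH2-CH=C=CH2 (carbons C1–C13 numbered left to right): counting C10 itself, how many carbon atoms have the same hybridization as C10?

C10 is sp3 (only σ bonds).
C1: sp3 ✓
C2: sp3 ✓
C3: sp3 ✓
C4: sp3 ✓
C5: sp3 ✓
C6: sp3 ✓
C7: sp3 ✓
C8: sp3 ✓
C9: sp3 ✓
C10: sp3 ✓
C11: sp2
C12: sp
C13: sp2
10 carbons are sp3.

10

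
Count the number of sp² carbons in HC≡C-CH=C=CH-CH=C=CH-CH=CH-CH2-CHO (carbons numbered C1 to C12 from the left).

7

C1: sp
C2: sp
C3: sp2 ✓
C4: sp
C5: sp2 ✓
C6: sp2 ✓
C7: sp
C8: sp2 ✓
C9: sp2 ✓
C10: sp2 ✓
C11: sp3
C12: sp2 ✓
C3, C5, C6, C8, C9, C10, C12 → 7 sp2 carbons.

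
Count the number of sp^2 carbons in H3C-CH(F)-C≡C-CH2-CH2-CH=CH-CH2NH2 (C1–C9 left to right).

C1: sp3
C2: sp3
C3: sp
C4: sp
C5: sp3
C6: sp3
C7: sp2 ✓
C8: sp2 ✓
C9: sp3
C7, C8 → 2 sp2 carbons.

2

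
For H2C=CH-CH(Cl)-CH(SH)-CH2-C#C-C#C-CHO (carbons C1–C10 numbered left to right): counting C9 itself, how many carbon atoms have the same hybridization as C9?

4

C9 is sp (two π bonds).
C1: sp2
C2: sp2
C3: sp3
C4: sp3
C5: sp3
C6: sp ✓
C7: sp ✓
C8: sp ✓
C9: sp ✓
C10: sp2
4 carbons are sp.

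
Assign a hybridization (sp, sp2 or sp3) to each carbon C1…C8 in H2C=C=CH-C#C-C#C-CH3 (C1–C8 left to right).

C1 sp2, C2 sp, C3 sp2, C4 sp, C5 sp, C6 sp, C7 sp, C8 sp3

C1 — 3 σ bonds, plus one π bond. Steric number 3, so sp2.
C2 is sp: 2 σ bonds, plus two π bonds, 2 electron-density regions.
C3 is sp2: 3 σ bonds, plus one π bond, 3 electron-density regions.
C4 has 2 σ bonds, plus two π bonds: steric number 2 → sp.
C5: 2 σ bonds, plus two π bonds — 2 electron domains, sp.
C6: 2 σ bonds, plus two π bonds — 2 electron domains, sp.
C7 has 2 σ bonds, plus two π bonds: steric number 2 → sp.
C8 has 4 σ bonds: steric number 4 → sp3.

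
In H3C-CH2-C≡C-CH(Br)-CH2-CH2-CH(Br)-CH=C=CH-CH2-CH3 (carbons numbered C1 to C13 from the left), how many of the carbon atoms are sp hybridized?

C1: sp3
C2: sp3
C3: sp ✓
C4: sp ✓
C5: sp3
C6: sp3
C7: sp3
C8: sp3
C9: sp2
C10: sp ✓
C11: sp2
C12: sp3
C13: sp3
C3, C4, C10 → 3 sp carbons.

3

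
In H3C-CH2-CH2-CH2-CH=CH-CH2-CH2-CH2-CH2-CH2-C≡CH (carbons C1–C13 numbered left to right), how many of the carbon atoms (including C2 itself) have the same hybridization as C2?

9

C2 is sp3 (only σ bonds).
C1: sp3 ✓
C2: sp3 ✓
C3: sp3 ✓
C4: sp3 ✓
C5: sp2
C6: sp2
C7: sp3 ✓
C8: sp3 ✓
C9: sp3 ✓
C10: sp3 ✓
C11: sp3 ✓
C12: sp
C13: sp
9 carbons are sp3.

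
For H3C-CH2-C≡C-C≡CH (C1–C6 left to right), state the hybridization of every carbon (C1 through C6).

C1 sp3, C2 sp3, C3 sp, C4 sp, C5 sp, C6 sp

C1 carries 4 σ bonds, giving a steric number of 4, so it is sp3.
C2 (4 σ bonds) has steric number 4: sp3.
C3: 2 σ bonds, plus two π bonds — 2 electron domains, sp.
C4: 2 σ bonds, plus two π bonds; 2 regions of electron density → sp.
C5 is sp: 2 σ bonds, plus two π bonds, 2 electron-density regions.
C6 — 2 σ bonds, plus two π bonds. Steric number 2, so sp.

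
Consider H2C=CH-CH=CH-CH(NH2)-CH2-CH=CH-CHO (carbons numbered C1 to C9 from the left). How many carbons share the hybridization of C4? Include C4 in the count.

C4 is sp2 (one π bond).
C1: sp2 ✓
C2: sp2 ✓
C3: sp2 ✓
C4: sp2 ✓
C5: sp3
C6: sp3
C7: sp2 ✓
C8: sp2 ✓
C9: sp2 ✓
7 carbons are sp2.

7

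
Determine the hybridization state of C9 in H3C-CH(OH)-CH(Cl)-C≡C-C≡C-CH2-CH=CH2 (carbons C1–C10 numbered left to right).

sp²

C9 (3 σ bonds, plus one π bond) has steric number 3: sp2.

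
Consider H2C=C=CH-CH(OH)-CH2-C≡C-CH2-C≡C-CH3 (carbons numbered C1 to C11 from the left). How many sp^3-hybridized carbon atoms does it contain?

4

C1: sp2
C2: sp
C3: sp2
C4: sp3 ✓
C5: sp3 ✓
C6: sp
C7: sp
C8: sp3 ✓
C9: sp
C10: sp
C11: sp3 ✓
C4, C5, C8, C11 → 4 sp3 carbons.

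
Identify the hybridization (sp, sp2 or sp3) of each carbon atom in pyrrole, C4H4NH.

Each carbon atom — 3 σ bonds, plus one π bond. Steric number 3, so sp2.

sp2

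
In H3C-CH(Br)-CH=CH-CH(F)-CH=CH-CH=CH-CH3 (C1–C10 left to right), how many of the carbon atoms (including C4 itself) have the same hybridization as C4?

6

C4 is sp2 (one π bond).
C1: sp3
C2: sp3
C3: sp2 ✓
C4: sp2 ✓
C5: sp3
C6: sp2 ✓
C7: sp2 ✓
C8: sp2 ✓
C9: sp2 ✓
C10: sp3
6 carbons are sp2.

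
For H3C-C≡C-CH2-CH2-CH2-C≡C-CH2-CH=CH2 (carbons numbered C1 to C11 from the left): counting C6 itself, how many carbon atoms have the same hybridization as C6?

5

C6 is sp3 (only σ bonds).
C1: sp3 ✓
C2: sp
C3: sp
C4: sp3 ✓
C5: sp3 ✓
C6: sp3 ✓
C7: sp
C8: sp
C9: sp3 ✓
C10: sp2
C11: sp2
5 carbons are sp3.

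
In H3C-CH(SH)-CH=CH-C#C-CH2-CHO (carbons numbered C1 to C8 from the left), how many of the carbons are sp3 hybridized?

3

C1: sp3 ✓
C2: sp3 ✓
C3: sp2
C4: sp2
C5: sp
C6: sp
C7: sp3 ✓
C8: sp2
C1, C2, C7 → 3 sp3 carbons.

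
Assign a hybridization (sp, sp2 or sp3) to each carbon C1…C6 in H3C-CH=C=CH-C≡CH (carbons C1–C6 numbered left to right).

C1 sp3, C2 sp2, C3 sp, C4 sp2, C5 sp, C6 sp

C1 (4 σ bonds) has steric number 4: sp3.
C2 (3 σ bonds, plus one π bond) has steric number 3: sp2.
C3: 2 σ bonds, plus two π bonds; 2 regions of electron density → sp.
C4: 3 σ bonds, plus one π bond — 3 electron domains, sp2.
C5 (2 σ bonds, plus two π bonds) has steric number 2: sp.
C6 is sp: 2 σ bonds, plus two π bonds, 2 electron-density regions.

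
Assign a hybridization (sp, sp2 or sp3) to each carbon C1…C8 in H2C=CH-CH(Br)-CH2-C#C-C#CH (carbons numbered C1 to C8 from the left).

C1 sp2, C2 sp2, C3 sp3, C4 sp3, C5 sp, C6 sp, C7 sp, C8 sp

C1 (3 σ bonds, plus one π bond) has steric number 3: sp2.
C2: 3 σ bonds, plus one π bond; 3 regions of electron density → sp2.
C3 (4 σ bonds) has steric number 4: sp3.
C4 is sp3: 4 σ bonds, 4 electron-density regions.
C5 (2 σ bonds, plus two π bonds) has steric number 2: sp.
C6 — 2 σ bonds, plus two π bonds. Steric number 2, so sp.
C7 carries 2 σ bonds, plus two π bonds, giving a steric number of 2, so it is sp.
C8 has 2 σ bonds, plus two π bonds: steric number 2 → sp.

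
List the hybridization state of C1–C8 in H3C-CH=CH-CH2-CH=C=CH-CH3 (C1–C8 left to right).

C1 is sp3: 4 σ bonds, 4 electron-density regions.
C2 carries 3 σ bonds, plus one π bond, giving a steric number of 3, so it is sp2.
C3 (3 σ bonds, plus one π bond) has steric number 3: sp2.
C4: 4 σ bonds; 4 regions of electron density → sp3.
C5: 3 σ bonds, plus one π bond; 3 regions of electron density → sp2.
C6: 2 σ bonds, plus two π bonds; 2 regions of electron density → sp.
C7 has 3 σ bonds, plus one π bond: steric number 3 → sp2.
C8: 4 σ bonds — 4 electron domains, sp3.

C1 sp3, C2 sp2, C3 sp2, C4 sp3, C5 sp2, C6 sp, C7 sp2, C8 sp3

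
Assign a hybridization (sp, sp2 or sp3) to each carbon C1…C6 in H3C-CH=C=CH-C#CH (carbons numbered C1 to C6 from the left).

C1: 4 σ bonds — 4 electron domains, sp3.
C2 carries 3 σ bonds, plus one π bond, giving a steric number of 3, so it is sp2.
C3: 2 σ bonds, plus two π bonds; 2 regions of electron density → sp.
C4 carries 3 σ bonds, plus one π bond, giving a steric number of 3, so it is sp2.
C5 — 2 σ bonds, plus two π bonds. Steric number 2, so sp.
C6 has 2 σ bonds, plus two π bonds: steric number 2 → sp.

C1 sp3, C2 sp2, C3 sp, C4 sp2, C5 sp, C6 sp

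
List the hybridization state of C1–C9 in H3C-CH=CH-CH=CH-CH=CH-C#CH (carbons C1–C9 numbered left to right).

C1: 4 σ bonds — 4 electron domains, sp3.
C2 — 3 σ bonds, plus one π bond. Steric number 3, so sp2.
C3: 3 σ bonds, plus one π bond — 3 electron domains, sp2.
C4 — 3 σ bonds, plus one π bond. Steric number 3, so sp2.
C5 (3 σ bonds, plus one π bond) has steric number 3: sp2.
C6 — 3 σ bonds, plus one π bond. Steric number 3, so sp2.
C7: 3 σ bonds, plus one π bond — 3 electron domains, sp2.
C8: 2 σ bonds, plus two π bonds — 2 electron domains, sp.
C9 — 2 σ bonds, plus two π bonds. Steric number 2, so sp.

C1 sp3, C2 sp2, C3 sp2, C4 sp2, C5 sp2, C6 sp2, C7 sp2, C8 sp, C9 sp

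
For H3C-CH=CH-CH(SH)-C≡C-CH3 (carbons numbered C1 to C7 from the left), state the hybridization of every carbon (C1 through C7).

C1 sp3, C2 sp2, C3 sp2, C4 sp3, C5 sp, C6 sp, C7 sp3

C1: 4 σ bonds; 4 regions of electron density → sp3.
C2: 3 σ bonds, plus one π bond — 3 electron domains, sp2.
C3 — 3 σ bonds, plus one π bond. Steric number 3, so sp2.
C4 carries 4 σ bonds, giving a steric number of 4, so it is sp3.
C5 is sp: 2 σ bonds, plus two π bonds, 2 electron-density regions.
C6 has 2 σ bonds, plus two π bonds: steric number 2 → sp.
C7 is sp3: 4 σ bonds, 4 electron-density regions.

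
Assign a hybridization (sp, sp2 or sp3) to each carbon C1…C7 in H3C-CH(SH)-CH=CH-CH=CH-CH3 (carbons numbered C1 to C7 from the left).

C1 has 4 σ bonds: steric number 4 → sp3.
C2 has 4 σ bonds: steric number 4 → sp3.
C3 — 3 σ bonds, plus one π bond. Steric number 3, so sp2.
C4 has 3 σ bonds, plus one π bond: steric number 3 → sp2.
C5 has 3 σ bonds, plus one π bond: steric number 3 → sp2.
C6 (3 σ bonds, plus one π bond) has steric number 3: sp2.
C7: 4 σ bonds; 4 regions of electron density → sp3.

C1 sp3, C2 sp3, C3 sp2, C4 sp2, C5 sp2, C6 sp2, C7 sp3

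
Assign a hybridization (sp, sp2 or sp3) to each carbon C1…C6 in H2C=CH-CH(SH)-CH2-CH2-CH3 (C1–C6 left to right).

C1 has 3 σ bonds, plus one π bond: steric number 3 → sp2.
C2 is sp2: 3 σ bonds, plus one π bond, 3 electron-density regions.
C3 — 4 σ bonds. Steric number 4, so sp3.
C4: 4 σ bonds — 4 electron domains, sp3.
C5 is sp3: 4 σ bonds, 4 electron-density regions.
C6: 4 σ bonds; 4 regions of electron density → sp3.

C1 sp2, C2 sp2, C3 sp3, C4 sp3, C5 sp3, C6 sp3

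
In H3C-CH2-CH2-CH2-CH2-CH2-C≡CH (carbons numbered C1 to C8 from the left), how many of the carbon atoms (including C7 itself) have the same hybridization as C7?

2

C7 is sp (two π bonds).
C1: sp3
C2: sp3
C3: sp3
C4: sp3
C5: sp3
C6: sp3
C7: sp ✓
C8: sp ✓
2 carbons are sp.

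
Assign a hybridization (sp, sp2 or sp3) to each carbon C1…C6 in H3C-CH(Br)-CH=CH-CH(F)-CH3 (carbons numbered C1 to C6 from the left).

C1 carries 4 σ bonds, giving a steric number of 4, so it is sp3.
C2 carries 4 σ bonds, giving a steric number of 4, so it is sp3.
C3: 3 σ bonds, plus one π bond; 3 regions of electron density → sp2.
C4 has 3 σ bonds, plus one π bond: steric number 3 → sp2.
C5: 4 σ bonds — 4 electron domains, sp3.
C6 is sp3: 4 σ bonds, 4 electron-density regions.

C1 sp3, C2 sp3, C3 sp2, C4 sp2, C5 sp3, C6 sp3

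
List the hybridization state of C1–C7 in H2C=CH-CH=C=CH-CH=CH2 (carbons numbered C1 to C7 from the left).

C1 sp2, C2 sp2, C3 sp2, C4 sp, C5 sp2, C6 sp2, C7 sp2

C1 is sp2: 3 σ bonds, plus one π bond, 3 electron-density regions.
C2 has 3 σ bonds, plus one π bond: steric number 3 → sp2.
C3: 3 σ bonds, plus one π bond — 3 electron domains, sp2.
C4 — 2 σ bonds, plus two π bonds. Steric number 2, so sp.
C5: 3 σ bonds, plus one π bond — 3 electron domains, sp2.
C6 — 3 σ bonds, plus one π bond. Steric number 3, so sp2.
C7: 3 σ bonds, plus one π bond; 3 regions of electron density → sp2.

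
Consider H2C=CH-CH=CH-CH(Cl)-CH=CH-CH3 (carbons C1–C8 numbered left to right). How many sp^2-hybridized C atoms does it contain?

6

C1: sp2 ✓
C2: sp2 ✓
C3: sp2 ✓
C4: sp2 ✓
C5: sp3
C6: sp2 ✓
C7: sp2 ✓
C8: sp3
C1, C2, C3, C4, C6, C7 → 6 sp2 carbons.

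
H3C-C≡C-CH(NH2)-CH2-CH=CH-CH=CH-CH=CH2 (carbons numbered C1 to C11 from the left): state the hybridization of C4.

sp^3

C4: 4 σ bonds — 4 electron domains, sp3.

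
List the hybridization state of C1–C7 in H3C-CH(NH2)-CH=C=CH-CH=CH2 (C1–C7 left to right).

C1: 4 σ bonds — 4 electron domains, sp3.
C2 — 4 σ bonds. Steric number 4, so sp3.
C3 — 3 σ bonds, plus one π bond. Steric number 3, so sp2.
C4 (2 σ bonds, plus two π bonds) has steric number 2: sp.
C5 (3 σ bonds, plus one π bond) has steric number 3: sp2.
C6 has 3 σ bonds, plus one π bond: steric number 3 → sp2.
C7 is sp2: 3 σ bonds, plus one π bond, 3 electron-density regions.

C1 sp3, C2 sp3, C3 sp2, C4 sp, C5 sp2, C6 sp2, C7 sp2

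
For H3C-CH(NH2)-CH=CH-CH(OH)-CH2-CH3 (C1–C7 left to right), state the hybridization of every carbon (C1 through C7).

C1 sp3, C2 sp3, C3 sp2, C4 sp2, C5 sp3, C6 sp3, C7 sp3

C1 has 4 σ bonds: steric number 4 → sp3.
C2: 4 σ bonds; 4 regions of electron density → sp3.
C3 is sp2: 3 σ bonds, plus one π bond, 3 electron-density regions.
C4 carries 3 σ bonds, plus one π bond, giving a steric number of 3, so it is sp2.
C5 has 4 σ bonds: steric number 4 → sp3.
C6 is sp3: 4 σ bonds, 4 electron-density regions.
C7 carries 4 σ bonds, giving a steric number of 4, so it is sp3.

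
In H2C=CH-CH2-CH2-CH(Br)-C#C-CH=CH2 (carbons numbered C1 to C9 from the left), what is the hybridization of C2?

sp2

C2 (3 σ bonds, plus one π bond) has steric number 3: sp2.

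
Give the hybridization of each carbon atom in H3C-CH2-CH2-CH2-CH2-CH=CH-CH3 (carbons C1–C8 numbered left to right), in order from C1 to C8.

C1 has 4 σ bonds: steric number 4 → sp3.
C2: 4 σ bonds; 4 regions of electron density → sp3.
C3 has 4 σ bonds: steric number 4 → sp3.
C4 carries 4 σ bonds, giving a steric number of 4, so it is sp3.
C5 (4 σ bonds) has steric number 4: sp3.
C6 (3 σ bonds, plus one π bond) has steric number 3: sp2.
C7: 3 σ bonds, plus one π bond — 3 electron domains, sp2.
C8 (4 σ bonds) has steric number 4: sp3.

C1 sp3, C2 sp3, C3 sp3, C4 sp3, C5 sp3, C6 sp2, C7 sp2, C8 sp3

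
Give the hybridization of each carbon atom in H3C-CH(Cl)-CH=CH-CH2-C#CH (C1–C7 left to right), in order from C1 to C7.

C1 sp3, C2 sp3, C3 sp2, C4 sp2, C5 sp3, C6 sp, C7 sp

C1 has 4 σ bonds: steric number 4 → sp3.
C2 — 4 σ bonds. Steric number 4, so sp3.
C3: 3 σ bonds, plus one π bond — 3 electron domains, sp2.
C4 — 3 σ bonds, plus one π bond. Steric number 3, so sp2.
C5 is sp3: 4 σ bonds, 4 electron-density regions.
C6 carries 2 σ bonds, plus two π bonds, giving a steric number of 2, so it is sp.
C7 (2 σ bonds, plus two π bonds) has steric number 2: sp.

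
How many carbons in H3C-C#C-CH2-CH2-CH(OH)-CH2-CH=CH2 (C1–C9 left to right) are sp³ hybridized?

5

C1: sp3 ✓
C2: sp
C3: sp
C4: sp3 ✓
C5: sp3 ✓
C6: sp3 ✓
C7: sp3 ✓
C8: sp2
C9: sp2
C1, C4, C5, C6, C7 → 5 sp3 carbons.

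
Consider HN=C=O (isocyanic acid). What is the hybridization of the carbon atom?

sp

The carbon atom: 2 σ bonds, plus two π bonds — 2 electron domains, sp.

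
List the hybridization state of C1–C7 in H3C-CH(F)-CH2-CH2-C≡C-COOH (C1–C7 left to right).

C1 sp3, C2 sp3, C3 sp3, C4 sp3, C5 sp, C6 sp, C7 sp2

C1 has 4 σ bonds: steric number 4 → sp3.
C2 has 4 σ bonds: steric number 4 → sp3.
C3: 4 σ bonds — 4 electron domains, sp3.
C4 is sp3: 4 σ bonds, 4 electron-density regions.
C5 has 2 σ bonds, plus two π bonds: steric number 2 → sp.
C6 has 2 σ bonds, plus two π bonds: steric number 2 → sp.
C7 (3 σ bonds, plus one π bond) has steric number 3: sp2.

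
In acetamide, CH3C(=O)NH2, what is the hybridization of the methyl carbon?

sp^3

The methyl carbon: 4 σ bonds — 4 electron domains, sp3.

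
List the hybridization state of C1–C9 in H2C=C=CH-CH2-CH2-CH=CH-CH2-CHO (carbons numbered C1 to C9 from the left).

C1: 3 σ bonds, plus one π bond — 3 electron domains, sp2.
C2 is sp: 2 σ bonds, plus two π bonds, 2 electron-density regions.
C3: 3 σ bonds, plus one π bond — 3 electron domains, sp2.
C4 (4 σ bonds) has steric number 4: sp3.
C5: 4 σ bonds — 4 electron domains, sp3.
C6 — 3 σ bonds, plus one π bond. Steric number 3, so sp2.
C7 is sp2: 3 σ bonds, plus one π bond, 3 electron-density regions.
C8: 4 σ bonds — 4 electron domains, sp3.
C9 (3 σ bonds, plus one π bond) has steric number 3: sp2.

C1 sp2, C2 sp, C3 sp2, C4 sp3, C5 sp3, C6 sp2, C7 sp2, C8 sp3, C9 sp2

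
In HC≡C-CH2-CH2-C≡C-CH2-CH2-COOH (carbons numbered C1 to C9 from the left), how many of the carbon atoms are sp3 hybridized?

4

C1: sp
C2: sp
C3: sp3 ✓
C4: sp3 ✓
C5: sp
C6: sp
C7: sp3 ✓
C8: sp3 ✓
C9: sp2
C3, C4, C7, C8 → 4 sp3 carbons.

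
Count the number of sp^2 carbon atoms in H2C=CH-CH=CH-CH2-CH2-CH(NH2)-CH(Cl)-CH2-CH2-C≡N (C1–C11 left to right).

C1: sp2 ✓
C2: sp2 ✓
C3: sp2 ✓
C4: sp2 ✓
C5: sp3
C6: sp3
C7: sp3
C8: sp3
C9: sp3
C10: sp3
C11: sp
C1, C2, C3, C4 → 4 sp2 carbons.

4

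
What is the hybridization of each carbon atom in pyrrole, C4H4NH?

Each carbon atom: 3 σ bonds, plus one π bond — 3 electron domains, sp2.

sp²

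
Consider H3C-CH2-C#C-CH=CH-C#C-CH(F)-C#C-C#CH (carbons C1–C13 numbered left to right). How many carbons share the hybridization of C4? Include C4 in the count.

8

C4 is sp (two π bonds).
C1: sp3
C2: sp3
C3: sp ✓
C4: sp ✓
C5: sp2
C6: sp2
C7: sp ✓
C8: sp ✓
C9: sp3
C10: sp ✓
C11: sp ✓
C12: sp ✓
C13: sp ✓
8 carbons are sp.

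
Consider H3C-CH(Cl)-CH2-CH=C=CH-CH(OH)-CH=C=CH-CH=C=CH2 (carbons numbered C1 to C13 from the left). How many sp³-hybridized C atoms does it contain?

C1: sp3 ✓
C2: sp3 ✓
C3: sp3 ✓
C4: sp2
C5: sp
C6: sp2
C7: sp3 ✓
C8: sp2
C9: sp
C10: sp2
C11: sp2
C12: sp
C13: sp2
C1, C2, C3, C7 → 4 sp3 carbons.

4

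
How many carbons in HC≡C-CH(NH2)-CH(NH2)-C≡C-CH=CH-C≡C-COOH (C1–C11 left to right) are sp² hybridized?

3

C1: sp
C2: sp
C3: sp3
C4: sp3
C5: sp
C6: sp
C7: sp2 ✓
C8: sp2 ✓
C9: sp
C10: sp
C11: sp2 ✓
C7, C8, C11 → 3 sp2 carbons.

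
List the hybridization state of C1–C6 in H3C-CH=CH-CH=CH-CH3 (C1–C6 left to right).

C1 — 4 σ bonds. Steric number 4, so sp3.
C2: 3 σ bonds, plus one π bond — 3 electron domains, sp2.
C3 has 3 σ bonds, plus one π bond: steric number 3 → sp2.
C4: 3 σ bonds, plus one π bond — 3 electron domains, sp2.
C5 (3 σ bonds, plus one π bond) has steric number 3: sp2.
C6: 4 σ bonds — 4 electron domains, sp3.

C1 sp3, C2 sp2, C3 sp2, C4 sp2, C5 sp2, C6 sp3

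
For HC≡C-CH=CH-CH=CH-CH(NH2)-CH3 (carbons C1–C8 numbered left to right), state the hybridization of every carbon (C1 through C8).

C1 — 2 σ bonds, plus two π bonds. Steric number 2, so sp.
C2 (2 σ bonds, plus two π bonds) has steric number 2: sp.
C3: 3 σ bonds, plus one π bond — 3 electron domains, sp2.
C4 carries 3 σ bonds, plus one π bond, giving a steric number of 3, so it is sp2.
C5 (3 σ bonds, plus one π bond) has steric number 3: sp2.
C6 (3 σ bonds, plus one π bond) has steric number 3: sp2.
C7 is sp3: 4 σ bonds, 4 electron-density regions.
C8 is sp3: 4 σ bonds, 4 electron-density regions.

C1 sp, C2 sp, C3 sp2, C4 sp2, C5 sp2, C6 sp2, C7 sp3, C8 sp3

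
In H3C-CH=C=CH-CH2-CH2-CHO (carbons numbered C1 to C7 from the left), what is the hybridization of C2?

sp^2

C2 has 3 σ bonds, plus one π bond: steric number 3 → sp2.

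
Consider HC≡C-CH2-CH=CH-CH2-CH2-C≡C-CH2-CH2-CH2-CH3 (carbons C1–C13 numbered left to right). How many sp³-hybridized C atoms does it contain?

C1: sp
C2: sp
C3: sp3 ✓
C4: sp2
C5: sp2
C6: sp3 ✓
C7: sp3 ✓
C8: sp
C9: sp
C10: sp3 ✓
C11: sp3 ✓
C12: sp3 ✓
C13: sp3 ✓
C3, C6, C7, C10, C11, C12, C13 → 7 sp3 carbons.

7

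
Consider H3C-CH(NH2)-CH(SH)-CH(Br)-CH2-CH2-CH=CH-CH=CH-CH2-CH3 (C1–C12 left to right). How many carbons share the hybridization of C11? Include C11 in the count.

8

C11 is sp3 (only σ bonds).
C1: sp3 ✓
C2: sp3 ✓
C3: sp3 ✓
C4: sp3 ✓
C5: sp3 ✓
C6: sp3 ✓
C7: sp2
C8: sp2
C9: sp2
C10: sp2
C11: sp3 ✓
C12: sp3 ✓
8 carbons are sp3.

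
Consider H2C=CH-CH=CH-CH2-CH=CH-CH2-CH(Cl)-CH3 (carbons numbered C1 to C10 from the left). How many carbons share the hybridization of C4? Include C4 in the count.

6

C4 is sp2 (one π bond).
C1: sp2 ✓
C2: sp2 ✓
C3: sp2 ✓
C4: sp2 ✓
C5: sp3
C6: sp2 ✓
C7: sp2 ✓
C8: sp3
C9: sp3
C10: sp3
6 carbons are sp2.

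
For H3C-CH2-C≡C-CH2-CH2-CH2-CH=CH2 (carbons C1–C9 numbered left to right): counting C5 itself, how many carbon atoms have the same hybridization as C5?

5

C5 is sp3 (only σ bonds).
C1: sp3 ✓
C2: sp3 ✓
C3: sp
C4: sp
C5: sp3 ✓
C6: sp3 ✓
C7: sp3 ✓
C8: sp2
C9: sp2
5 carbons are sp3.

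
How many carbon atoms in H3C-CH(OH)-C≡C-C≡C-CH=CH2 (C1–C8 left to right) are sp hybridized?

4

C1: sp3
C2: sp3
C3: sp ✓
C4: sp ✓
C5: sp ✓
C6: sp ✓
C7: sp2
C8: sp2
C3, C4, C5, C6 → 4 sp carbons.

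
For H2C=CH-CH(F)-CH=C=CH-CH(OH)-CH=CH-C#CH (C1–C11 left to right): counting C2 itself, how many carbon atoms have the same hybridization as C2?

C2 is sp2 (one π bond).
C1: sp2 ✓
C2: sp2 ✓
C3: sp3
C4: sp2 ✓
C5: sp
C6: sp2 ✓
C7: sp3
C8: sp2 ✓
C9: sp2 ✓
C10: sp
C11: sp
6 carbons are sp2.

6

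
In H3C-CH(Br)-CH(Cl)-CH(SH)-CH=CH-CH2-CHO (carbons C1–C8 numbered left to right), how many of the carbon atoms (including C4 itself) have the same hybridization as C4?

C4 is sp3 (only σ bonds).
C1: sp3 ✓
C2: sp3 ✓
C3: sp3 ✓
C4: sp3 ✓
C5: sp2
C6: sp2
C7: sp3 ✓
C8: sp2
5 carbons are sp3.

5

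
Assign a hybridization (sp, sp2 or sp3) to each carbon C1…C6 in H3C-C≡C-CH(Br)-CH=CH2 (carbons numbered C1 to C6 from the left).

C1 carries 4 σ bonds, giving a steric number of 4, so it is sp3.
C2 (2 σ bonds, plus two π bonds) has steric number 2: sp.
C3 (2 σ bonds, plus two π bonds) has steric number 2: sp.
C4 (4 σ bonds) has steric number 4: sp3.
C5 carries 3 σ bonds, plus one π bond, giving a steric number of 3, so it is sp2.
C6 has 3 σ bonds, plus one π bond: steric number 3 → sp2.

C1 sp3, C2 sp, C3 sp, C4 sp3, C5 sp2, C6 sp2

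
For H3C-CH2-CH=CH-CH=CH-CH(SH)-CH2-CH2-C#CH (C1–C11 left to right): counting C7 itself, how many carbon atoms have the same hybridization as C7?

C7 is sp3 (only σ bonds).
C1: sp3 ✓
C2: sp3 ✓
C3: sp2
C4: sp2
C5: sp2
C6: sp2
C7: sp3 ✓
C8: sp3 ✓
C9: sp3 ✓
C10: sp
C11: sp
5 carbons are sp3.

5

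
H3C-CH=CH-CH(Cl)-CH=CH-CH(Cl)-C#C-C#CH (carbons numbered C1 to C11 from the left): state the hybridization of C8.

C8 is sp: 2 σ bonds, plus two π bonds, 2 electron-density regions.

sp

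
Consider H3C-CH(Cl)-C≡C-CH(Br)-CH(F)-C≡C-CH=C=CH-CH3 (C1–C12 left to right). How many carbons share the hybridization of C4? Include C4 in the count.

C4 is sp (two π bonds).
C1: sp3
C2: sp3
C3: sp ✓
C4: sp ✓
C5: sp3
C6: sp3
C7: sp ✓
C8: sp ✓
C9: sp2
C10: sp ✓
C11: sp2
C12: sp3
5 carbons are sp.

5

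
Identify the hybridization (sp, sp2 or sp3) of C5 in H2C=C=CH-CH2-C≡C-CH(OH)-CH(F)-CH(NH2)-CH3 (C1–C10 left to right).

sp

C5 has 2 σ bonds, plus two π bonds: steric number 2 → sp.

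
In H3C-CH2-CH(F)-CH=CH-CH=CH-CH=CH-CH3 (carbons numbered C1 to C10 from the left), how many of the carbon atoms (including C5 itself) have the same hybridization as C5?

6

C5 is sp2 (one π bond).
C1: sp3
C2: sp3
C3: sp3
C4: sp2 ✓
C5: sp2 ✓
C6: sp2 ✓
C7: sp2 ✓
C8: sp2 ✓
C9: sp2 ✓
C10: sp3
6 carbons are sp2.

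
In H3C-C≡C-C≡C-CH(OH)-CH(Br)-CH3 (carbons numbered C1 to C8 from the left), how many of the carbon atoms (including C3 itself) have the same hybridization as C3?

C3 is sp (two π bonds).
C1: sp3
C2: sp ✓
C3: sp ✓
C4: sp ✓
C5: sp ✓
C6: sp3
C7: sp3
C8: sp3
4 carbons are sp.

4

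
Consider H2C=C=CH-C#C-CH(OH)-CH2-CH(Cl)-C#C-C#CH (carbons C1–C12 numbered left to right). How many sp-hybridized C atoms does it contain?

7

C1: sp2
C2: sp ✓
C3: sp2
C4: sp ✓
C5: sp ✓
C6: sp3
C7: sp3
C8: sp3
C9: sp ✓
C10: sp ✓
C11: sp ✓
C12: sp ✓
C2, C4, C5, C9, C10, C11, C12 → 7 sp carbons.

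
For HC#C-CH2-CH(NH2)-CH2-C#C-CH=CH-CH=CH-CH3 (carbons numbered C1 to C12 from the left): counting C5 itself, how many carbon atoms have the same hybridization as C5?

C5 is sp3 (only σ bonds).
C1: sp
C2: sp
C3: sp3 ✓
C4: sp3 ✓
C5: sp3 ✓
C6: sp
C7: sp
C8: sp2
C9: sp2
C10: sp2
C11: sp2
C12: sp3 ✓
4 carbons are sp3.

4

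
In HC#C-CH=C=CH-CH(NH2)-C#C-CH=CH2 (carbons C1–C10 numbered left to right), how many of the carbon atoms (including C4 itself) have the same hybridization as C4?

C4 is sp (two π bonds).
C1: sp ✓
C2: sp ✓
C3: sp2
C4: sp ✓
C5: sp2
C6: sp3
C7: sp ✓
C8: sp ✓
C9: sp2
C10: sp2
5 carbons are sp.

5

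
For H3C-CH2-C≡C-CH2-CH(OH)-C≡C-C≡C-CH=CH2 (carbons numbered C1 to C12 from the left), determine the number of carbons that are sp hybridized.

C1: sp3
C2: sp3
C3: sp ✓
C4: sp ✓
C5: sp3
C6: sp3
C7: sp ✓
C8: sp ✓
C9: sp ✓
C10: sp ✓
C11: sp2
C12: sp2
C3, C4, C7, C8, C9, C10 → 6 sp carbons.

6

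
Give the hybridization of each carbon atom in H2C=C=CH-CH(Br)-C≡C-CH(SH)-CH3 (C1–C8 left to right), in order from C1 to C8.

C1 sp2, C2 sp, C3 sp2, C4 sp3, C5 sp, C6 sp, C7 sp3, C8 sp3

C1: 3 σ bonds, plus one π bond — 3 electron domains, sp2.
C2: 2 σ bonds, plus two π bonds — 2 electron domains, sp.
C3 carries 3 σ bonds, plus one π bond, giving a steric number of 3, so it is sp2.
C4: 4 σ bonds; 4 regions of electron density → sp3.
C5 (2 σ bonds, plus two π bonds) has steric number 2: sp.
C6: 2 σ bonds, plus two π bonds; 2 regions of electron density → sp.
C7: 4 σ bonds; 4 regions of electron density → sp3.
C8 carries 4 σ bonds, giving a steric number of 4, so it is sp3.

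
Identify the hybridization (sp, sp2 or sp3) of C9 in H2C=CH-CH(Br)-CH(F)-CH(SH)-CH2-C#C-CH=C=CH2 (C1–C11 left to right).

C9: 3 σ bonds, plus one π bond; 3 regions of electron density → sp2.

sp²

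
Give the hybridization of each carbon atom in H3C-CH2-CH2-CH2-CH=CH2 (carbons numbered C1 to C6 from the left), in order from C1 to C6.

C1 is sp3: 4 σ bonds, 4 electron-density regions.
C2 carries 4 σ bonds, giving a steric number of 4, so it is sp3.
C3 is sp3: 4 σ bonds, 4 electron-density regions.
C4 is sp3: 4 σ bonds, 4 electron-density regions.
C5 (3 σ bonds, plus one π bond) has steric number 3: sp2.
C6 carries 3 σ bonds, plus one π bond, giving a steric number of 3, so it is sp2.

C1 sp3, C2 sp3, C3 sp3, C4 sp3, C5 sp2, C6 sp2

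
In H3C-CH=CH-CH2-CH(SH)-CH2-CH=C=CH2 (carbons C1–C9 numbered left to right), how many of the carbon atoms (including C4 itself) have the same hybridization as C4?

C4 is sp3 (only σ bonds).
C1: sp3 ✓
C2: sp2
C3: sp2
C4: sp3 ✓
C5: sp3 ✓
C6: sp3 ✓
C7: sp2
C8: sp
C9: sp2
4 carbons are sp3.

4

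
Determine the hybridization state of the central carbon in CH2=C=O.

The central carbon has 2 σ bonds, plus two π bonds: steric number 2 → sp.

sp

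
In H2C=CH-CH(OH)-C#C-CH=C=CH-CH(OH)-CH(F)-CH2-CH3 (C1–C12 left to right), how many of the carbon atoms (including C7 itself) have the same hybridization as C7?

C7 is sp (two π bonds).
C1: sp2
C2: sp2
C3: sp3
C4: sp ✓
C5: sp ✓
C6: sp2
C7: sp ✓
C8: sp2
C9: sp3
C10: sp3
C11: sp3
C12: sp3
3 carbons are sp.

3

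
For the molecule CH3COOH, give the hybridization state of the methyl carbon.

sp3

The methyl carbon — 4 σ bonds. Steric number 4, so sp3.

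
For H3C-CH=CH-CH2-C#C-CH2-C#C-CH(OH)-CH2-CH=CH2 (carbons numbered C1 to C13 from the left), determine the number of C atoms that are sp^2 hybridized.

C1: sp3
C2: sp2 ✓
C3: sp2 ✓
C4: sp3
C5: sp
C6: sp
C7: sp3
C8: sp
C9: sp
C10: sp3
C11: sp3
C12: sp2 ✓
C13: sp2 ✓
C2, C3, C12, C13 → 4 sp2 carbons.

4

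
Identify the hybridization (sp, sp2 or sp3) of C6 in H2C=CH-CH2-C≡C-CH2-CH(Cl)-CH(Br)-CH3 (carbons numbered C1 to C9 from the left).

C6 is sp3: 4 σ bonds, 4 electron-density regions.

sp³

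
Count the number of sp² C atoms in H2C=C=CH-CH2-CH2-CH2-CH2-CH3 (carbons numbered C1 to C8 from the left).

2

C1: sp2 ✓
C2: sp
C3: sp2 ✓
C4: sp3
C5: sp3
C6: sp3
C7: sp3
C8: sp3
C1, C3 → 2 sp2 carbons.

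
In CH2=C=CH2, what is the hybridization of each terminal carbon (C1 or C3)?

sp2

Each terminal carbon (C1 or C3) carries 3 σ bonds, plus one π bond, giving a steric number of 3, so it is sp2.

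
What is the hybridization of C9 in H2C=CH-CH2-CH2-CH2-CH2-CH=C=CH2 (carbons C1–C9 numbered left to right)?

C9 — 3 σ bonds, plus one π bond. Steric number 3, so sp2.

sp2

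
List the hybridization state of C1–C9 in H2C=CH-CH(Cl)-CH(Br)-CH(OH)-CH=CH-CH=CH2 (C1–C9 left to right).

C1 sp2, C2 sp2, C3 sp3, C4 sp3, C5 sp3, C6 sp2, C7 sp2, C8 sp2, C9 sp2

C1 — 3 σ bonds, plus one π bond. Steric number 3, so sp2.
C2 has 3 σ bonds, plus one π bond: steric number 3 → sp2.
C3 is sp3: 4 σ bonds, 4 electron-density regions.
C4 has 4 σ bonds: steric number 4 → sp3.
C5 is sp3: 4 σ bonds, 4 electron-density regions.
C6: 3 σ bonds, plus one π bond — 3 electron domains, sp2.
C7 (3 σ bonds, plus one π bond) has steric number 3: sp2.
C8 — 3 σ bonds, plus one π bond. Steric number 3, so sp2.
C9 is sp2: 3 σ bonds, plus one π bond, 3 electron-density regions.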